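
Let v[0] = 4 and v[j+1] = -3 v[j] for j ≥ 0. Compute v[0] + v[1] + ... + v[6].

2188

v[1] = -3·4 = -12
v[2] = -3·(-12) = 36
v[3] = -3·36 = -108
v[4] = -3·(-108) = 324
v[5] = -3·324 = -972
v[6] = -3·(-972) = 2916
Sum = 4 + (-12) + 36 + (-108) + 324 + (-972) + 2916 = 2188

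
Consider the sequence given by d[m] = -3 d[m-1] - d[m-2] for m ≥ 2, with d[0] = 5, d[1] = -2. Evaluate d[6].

d[2] = -3*(-2) - 5 = 1
d[3] = -3*1 - (-2) = -1
d[4] = -3*(-1) - 1 = 2
d[5] = -3*2 - (-1) = -5
d[6] = -3*(-5) - 2 = 13

13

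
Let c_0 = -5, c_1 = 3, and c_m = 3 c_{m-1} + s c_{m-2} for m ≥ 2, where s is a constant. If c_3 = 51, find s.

-2

c_2 = 9 - 5s
c_3 = 27 - 12s
So 27 - 12s = 51, giving s = -2.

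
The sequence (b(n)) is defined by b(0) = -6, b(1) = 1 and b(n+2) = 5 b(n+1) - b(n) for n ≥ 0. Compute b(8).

b(2) = 5·1 - (-6) = 11
b(3) = 5·11 - 1 = 54
b(4) = 5·54 - 11 = 259
b(5) = 5·259 - 54 = 1241
b(6) = 5·1241 - 259 = 5946
b(7) = 5·5946 - 1241 = 28489
b(8) = 5·28489 - 5946 = 136499

136499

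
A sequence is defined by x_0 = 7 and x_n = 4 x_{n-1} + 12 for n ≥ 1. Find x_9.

2883580

x_1 = 4*7 + 12 = 40
x_2 = 4*40 + 12 = 172
x_3 = 4*172 + 12 = 700
x_4 = 4*700 + 12 = 2812
x_5 = 4*2812 + 12 = 11260
x_6 = 4*11260 + 12 = 45052
x_7 = 4*45052 + 12 = 180220
x_8 = 4*180220 + 12 = 720892
x_9 = 4*720892 + 12 = 2883580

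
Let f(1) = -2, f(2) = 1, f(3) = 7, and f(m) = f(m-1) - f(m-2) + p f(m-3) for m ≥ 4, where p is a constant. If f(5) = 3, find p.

-4

f(4) = 6 - 2p
f(5) = -1 - p
So -1 - p = 3, giving p = -4.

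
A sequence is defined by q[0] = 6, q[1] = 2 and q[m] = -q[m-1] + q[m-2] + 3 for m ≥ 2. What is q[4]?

q[2] = -2 + 6 + 3 = 7
q[3] = -7 + 2 + 3 = -2
q[4] = -(-2) + 7 + 3 = 12

12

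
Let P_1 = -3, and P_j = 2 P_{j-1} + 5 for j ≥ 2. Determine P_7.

123

P_2 = 2*(-3) + 5 = -1
P_3 = 2*(-1) + 5 = 3
P_4 = 2*3 + 5 = 11
P_5 = 2*11 + 5 = 27
P_6 = 2*27 + 5 = 59
P_7 = 2*59 + 5 = 123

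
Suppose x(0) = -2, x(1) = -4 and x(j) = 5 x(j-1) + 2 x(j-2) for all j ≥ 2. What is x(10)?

-16539664

x(2) = 5*(-4) + 2*(-2) = -24
x(3) = 5*(-24) + 2*(-4) = -128
x(4) = 5*(-128) + 2*(-24) = -688
x(5) = 5*(-688) + 2*(-128) = -3696
x(6) = 5*(-3696) + 2*(-688) = -19856
x(7) = 5*(-19856) + 2*(-3696) = -106672
x(8) = 5*(-106672) + 2*(-19856) = -573072
x(9) = 5*(-573072) + 2*(-106672) = -3078704
x(10) = 5*(-3078704) + 2*(-573072) = -16539664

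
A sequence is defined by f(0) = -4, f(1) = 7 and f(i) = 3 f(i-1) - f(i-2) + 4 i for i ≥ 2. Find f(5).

f(2) = 3(7) - (-4) + 8 = 33
f(3) = 3(33) - 7 + 12 = 104
f(4) = 3(104) - 33 + 16 = 295
f(5) = 3(295) - 104 + 20 = 801

801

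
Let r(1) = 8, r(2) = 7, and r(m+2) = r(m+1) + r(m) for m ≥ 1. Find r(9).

r(3) = 7 + 8 = 15
r(4) = 15 + 7 = 22
r(5) = 22 + 15 = 37
r(6) = 37 + 22 = 59
r(7) = 59 + 37 = 96
r(8) = 96 + 59 = 155
r(9) = 155 + 96 = 251

251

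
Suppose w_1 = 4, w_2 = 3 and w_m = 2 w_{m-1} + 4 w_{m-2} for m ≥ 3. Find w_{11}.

w_3 = 2·3 + 4·4 = 22
w_4 = 2·22 + 4·3 = 56
w_5 = 2·56 + 4·22 = 200
w_6 = 2·200 + 4·56 = 624
w_7 = 2·624 + 4·200 = 2048
w_8 = 2·2048 + 4·624 = 6592
w_9 = 2·6592 + 4·2048 = 21376
w_{10} = 2·21376 + 4·6592 = 69120
w_{11} = 2·69120 + 4·21376 = 223744

223744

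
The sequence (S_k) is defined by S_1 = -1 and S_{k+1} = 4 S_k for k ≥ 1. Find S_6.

-1024

S_2 = 4*(-1) = -4
S_3 = 4*(-4) = -16
S_4 = 4*(-16) = -64
S_5 = 4*(-64) = -256
S_6 = 4*(-256) = -1024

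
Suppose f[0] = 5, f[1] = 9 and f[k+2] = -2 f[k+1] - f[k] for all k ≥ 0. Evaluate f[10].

f[2] = -2·9 - 5 = -23
f[3] = -2·(-23) - 9 = 37
f[4] = -2·37 - (-23) = -51
f[5] = -2·(-51) - 37 = 65
f[6] = -2·65 - (-51) = -79
f[7] = -2·(-79) - 65 = 93
f[8] = -2·93 - (-79) = -107
f[9] = -2·(-107) - 93 = 121
f[10] = -2·121 - (-107) = -135

-135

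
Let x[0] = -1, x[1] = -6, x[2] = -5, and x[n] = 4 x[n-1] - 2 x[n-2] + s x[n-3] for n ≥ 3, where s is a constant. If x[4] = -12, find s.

-1

x[3] = -8 - s
x[4] = -22 - 10s
So -22 - 10s = -12, giving s = -1.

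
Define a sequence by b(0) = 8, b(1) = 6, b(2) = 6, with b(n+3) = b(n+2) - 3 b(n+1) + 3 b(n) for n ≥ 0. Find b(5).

b(3) = 6 - 3*6 + 3*8 = 12
b(4) = 12 - 3*6 + 3*6 = 12
b(5) = 12 - 3*12 + 3*6 = -6

-6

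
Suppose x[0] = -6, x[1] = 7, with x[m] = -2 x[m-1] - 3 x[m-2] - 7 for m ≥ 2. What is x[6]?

x[2] = -2·7 - 3·(-6) - 7 = -3
x[3] = -2·(-3) - 3·7 - 7 = -22
x[4] = -2·(-22) - 3·(-3) - 7 = 46
x[5] = -2·46 - 3·(-22) - 7 = -33
x[6] = -2·(-33) - 3·46 - 7 = -79

-79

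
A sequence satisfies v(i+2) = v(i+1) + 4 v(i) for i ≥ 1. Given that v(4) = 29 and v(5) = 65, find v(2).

5

Rearranging, v(i-2) = (v(i) - v(i-1)) / 4.
v(3) = (65 - 29) / 4 = 36/4 = 9
v(2) = (29 - 9) / 4 = 20/4 = 5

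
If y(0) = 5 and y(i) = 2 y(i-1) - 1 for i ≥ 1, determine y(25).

The fixed point is -1/(1 - 2) = 1, so y(i) - 1 = 2(y(i-1) - 1).
Hence y(i) = 4·2^i + 1.
y(25) = 4·2^{25} + 1 = 4·33554432 + 1 = 134217729.

134217729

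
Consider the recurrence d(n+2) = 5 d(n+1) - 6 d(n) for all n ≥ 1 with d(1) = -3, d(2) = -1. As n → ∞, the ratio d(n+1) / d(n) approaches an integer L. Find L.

3

The characteristic equation is r^2 - 5r + 6 = 0, which factors as (r - 3)(r - 2) = 0.
So the roots are 3 and 2. Since |3| > |2| and the coefficient of 3^n is non-zero, the ratio tends to 3.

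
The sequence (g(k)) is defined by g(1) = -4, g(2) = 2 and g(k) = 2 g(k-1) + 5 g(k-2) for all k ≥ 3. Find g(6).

-358

g(3) = 2*2 + 5*(-4) = -16
g(4) = 2*(-16) + 5*2 = -22
g(5) = 2*(-22) + 5*(-16) = -124
g(6) = 2*(-124) + 5*(-22) = -358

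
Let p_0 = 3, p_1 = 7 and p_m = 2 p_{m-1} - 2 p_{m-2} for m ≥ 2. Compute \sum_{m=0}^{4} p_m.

p_2 = 2(7) - 2(3) = 8
p_3 = 2(8) - 2(7) = 2
p_4 = 2(2) - 2(8) = -12
Sum = 3 + 7 + 8 + 2 + (-12) = 8

8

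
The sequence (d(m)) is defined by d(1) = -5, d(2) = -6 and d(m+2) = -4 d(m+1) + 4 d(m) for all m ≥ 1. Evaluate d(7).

4160

d(3) = -4(-6) + 4(-5) = 4
d(4) = -4(4) + 4(-6) = -40
d(5) = -4(-40) + 4(4) = 176
d(6) = -4(176) + 4(-40) = -864
d(7) = -4(-864) + 4(176) = 4160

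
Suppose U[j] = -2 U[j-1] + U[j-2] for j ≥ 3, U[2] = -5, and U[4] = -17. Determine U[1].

-4

Let U[1] = x.
U[3] = 10 + x
U[4] = -25 - 2x
So -25 - 2x = -17, giving x = -4.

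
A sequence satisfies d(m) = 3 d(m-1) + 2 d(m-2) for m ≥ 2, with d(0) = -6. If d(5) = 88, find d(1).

4

Let d(1) = w.
d(2) = -12 + 3w
d(3) = -36 + 11w
d(4) = -132 + 39w
d(5) = -468 + 139w
So -468 + 139w = 88, giving w = 4.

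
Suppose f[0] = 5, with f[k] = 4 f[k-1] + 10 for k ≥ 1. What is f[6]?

34130

f[1] = 4*5 + 10 = 30
f[2] = 4*30 + 10 = 130
f[3] = 4*130 + 10 = 530
f[4] = 4*530 + 10 = 2130
f[5] = 4*2130 + 10 = 8530
f[6] = 4*8530 + 10 = 34130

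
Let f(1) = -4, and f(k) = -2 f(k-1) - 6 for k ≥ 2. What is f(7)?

f(2) = -2·(-4) - 6 = 2
f(3) = -2·2 - 6 = -10
f(4) = -2·(-10) - 6 = 14
f(5) = -2·14 - 6 = -34
f(6) = -2·(-34) - 6 = 62
f(7) = -2·62 - 6 = -130

-130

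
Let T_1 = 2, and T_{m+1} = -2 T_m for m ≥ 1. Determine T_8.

-256

T_2 = -2*2 = -4
T_3 = -2*(-4) = 8
T_4 = -2*8 = -16
T_5 = -2*(-16) = 32
T_6 = -2*32 = -64
T_7 = -2*(-64) = 128
T_8 = -2*128 = -256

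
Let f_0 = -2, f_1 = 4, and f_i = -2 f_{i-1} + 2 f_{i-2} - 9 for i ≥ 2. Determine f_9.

19271

f_2 = -2(4) + 2(-2) - 9 = -21
f_3 = -2(-21) + 2(4) - 9 = 41
f_4 = -2(41) + 2(-21) - 9 = -133
f_5 = -2(-133) + 2(41) - 9 = 339
f_6 = -2(339) + 2(-133) - 9 = -953
f_7 = -2(-953) + 2(339) - 9 = 2575
f_8 = -2(2575) + 2(-953) - 9 = -7065
f_9 = -2(-7065) + 2(2575) - 9 = 19271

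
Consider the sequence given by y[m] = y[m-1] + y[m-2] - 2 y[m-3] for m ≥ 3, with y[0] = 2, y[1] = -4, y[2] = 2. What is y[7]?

y[3] = 2 + (-4) - 2·2 = -6
y[4] = (-6) + 2 - 2·(-4) = 4
y[5] = 4 + (-6) - 2·2 = -6
y[6] = (-6) + 4 - 2·(-6) = 10
y[7] = 10 + (-6) - 2·4 = -4

-4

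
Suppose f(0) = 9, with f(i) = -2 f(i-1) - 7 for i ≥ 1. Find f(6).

f(1) = -2(9) - 7 = -25
f(2) = -2(-25) - 7 = 43
f(3) = -2(43) - 7 = -93
f(4) = -2(-93) - 7 = 179
f(5) = -2(179) - 7 = -365
f(6) = -2(-365) - 7 = 723

723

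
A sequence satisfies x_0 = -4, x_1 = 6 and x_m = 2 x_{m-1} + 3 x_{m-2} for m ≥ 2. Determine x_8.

3276

x_2 = 2*6 + 3*(-4) = 0
x_3 = 2*0 + 3*6 = 18
x_4 = 2*18 + 3*0 = 36
x_5 = 2*36 + 3*18 = 126
x_6 = 2*126 + 3*36 = 360
x_7 = 2*360 + 3*126 = 1098
x_8 = 2*1098 + 3*360 = 3276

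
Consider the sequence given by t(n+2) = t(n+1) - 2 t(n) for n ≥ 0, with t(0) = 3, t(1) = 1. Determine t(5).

17

t(2) = 1 - 2·3 = -5
t(3) = (-5) - 2·1 = -7
t(4) = (-7) - 2·(-5) = 3
t(5) = 3 - 2·(-7) = 17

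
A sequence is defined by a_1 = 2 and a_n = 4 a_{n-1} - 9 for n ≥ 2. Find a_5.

-253

a_2 = 4(2) - 9 = -1
a_3 = 4(-1) - 9 = -13
a_4 = 4(-13) - 9 = -61
a_5 = 4(-61) - 9 = -253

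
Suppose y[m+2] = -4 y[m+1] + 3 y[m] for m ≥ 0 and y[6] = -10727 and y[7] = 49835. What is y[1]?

5

Rearranging, y[m-2] = (y[m] + 4 y[m-1]) / 3.
y[5] = (49835 + 4*(-10727)) / 3 = 6927/3 = 2309
y[4] = (-10727 + 4*2309) / 3 = -1491/3 = -497
y[3] = (2309 + 4*(-497)) / 3 = 321/3 = 107
y[2] = (-497 + 4*107) / 3 = -69/3 = -23
y[1] = (107 + 4*(-23)) / 3 = 15/3 = 5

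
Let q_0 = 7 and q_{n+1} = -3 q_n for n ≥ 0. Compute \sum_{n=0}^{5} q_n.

-1274

q_1 = -3·7 = -21
q_2 = -3·(-21) = 63
q_3 = -3·63 = -189
q_4 = -3·(-189) = 567
q_5 = -3·567 = -1701
Sum = 7 + (-21) + 63 + (-189) + 567 + (-1701) = -1274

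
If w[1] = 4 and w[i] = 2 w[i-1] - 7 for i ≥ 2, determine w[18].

The fixed point is -7/(1 - 2) = 7, so w[i] - 7 = 2(w[i-1] - 7).
Hence w[i] = -3·2^{i-1} + 7.
w[18] = -3·2^{17} + 7 = -3·131072 + 7 = -393209.

-393209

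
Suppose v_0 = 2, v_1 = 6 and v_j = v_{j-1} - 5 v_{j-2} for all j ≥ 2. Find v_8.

-1684

v_2 = 6 - 5*2 = -4
v_3 = (-4) - 5*6 = -34
v_4 = (-34) - 5*(-4) = -14
v_5 = (-14) - 5*(-34) = 156
v_6 = 156 - 5*(-14) = 226
v_7 = 226 - 5*156 = -554
v_8 = (-554) - 5*226 = -1684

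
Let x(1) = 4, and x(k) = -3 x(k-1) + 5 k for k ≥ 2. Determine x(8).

-3953

x(2) = -3*4 + 10 = -2
x(3) = -3*(-2) + 15 = 21
x(4) = -3*21 + 20 = -43
x(5) = -3*(-43) + 25 = 154
x(6) = -3*154 + 30 = -432
x(7) = -3*(-432) + 35 = 1331
x(8) = -3*1331 + 40 = -3953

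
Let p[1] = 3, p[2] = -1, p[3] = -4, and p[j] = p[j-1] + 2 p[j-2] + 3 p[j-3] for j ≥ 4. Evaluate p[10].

p[4] = (-4) + 2·(-1) + 3·3 = 3
p[5] = 3 + 2·(-4) + 3·(-1) = -8
p[6] = (-8) + 2·3 + 3·(-4) = -14
p[7] = (-14) + 2·(-8) + 3·3 = -21
p[8] = (-21) + 2·(-14) + 3·(-8) = -73
p[9] = (-73) + 2·(-21) + 3·(-14) = -157
p[10] = (-157) + 2·(-73) + 3·(-21) = -366

-366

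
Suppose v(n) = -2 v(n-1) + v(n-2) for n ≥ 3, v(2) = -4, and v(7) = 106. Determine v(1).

Let v(1) = x.
v(3) = 8 + x
v(4) = -20 - 2x
v(5) = 48 + 5x
v(6) = -116 - 12x
v(7) = 280 + 29x
So 280 + 29x = 106, giving x = -6.

-6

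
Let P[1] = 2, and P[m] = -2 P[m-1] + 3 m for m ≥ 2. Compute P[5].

P[2] = -2·2 + 6 = 2
P[3] = -2·2 + 9 = 5
P[4] = -2·5 + 12 = 2
P[5] = -2·2 + 15 = 11

11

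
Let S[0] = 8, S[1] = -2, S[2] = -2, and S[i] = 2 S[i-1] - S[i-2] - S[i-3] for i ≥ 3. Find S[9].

106

S[3] = 2(-2) - (-2) - 8 = -10
S[4] = 2(-10) - (-2) - (-2) = -16
S[5] = 2(-16) - (-10) - (-2) = -20
S[6] = 2(-20) - (-16) - (-10) = -14
S[7] = 2(-14) - (-20) - (-16) = 8
S[8] = 2(8) - (-14) - (-20) = 50
S[9] = 2(50) - 8 - (-14) = 106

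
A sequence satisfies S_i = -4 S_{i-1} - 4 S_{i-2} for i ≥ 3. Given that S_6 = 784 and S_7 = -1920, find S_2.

5

Rearranging, S_{i-2} = (S_i + 4 S_{i-1}) / -4.
S_5 = (-1920 + 4*784) / -4 = 1216/-4 = -304
S_4 = (784 + 4*(-304)) / -4 = -432/-4 = 108
S_3 = (-304 + 4*108) / -4 = 128/-4 = -32
S_2 = (108 + 4*(-32)) / -4 = -20/-4 = 5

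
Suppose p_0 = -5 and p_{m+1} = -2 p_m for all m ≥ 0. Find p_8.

-1280

p_1 = -2·(-5) = 10
p_2 = -2·10 = -20
p_3 = -2·(-20) = 40
p_4 = -2·40 = -80
p_5 = -2·(-80) = 160
p_6 = -2·160 = -320
p_7 = -2·(-320) = 640
p_8 = -2·640 = -1280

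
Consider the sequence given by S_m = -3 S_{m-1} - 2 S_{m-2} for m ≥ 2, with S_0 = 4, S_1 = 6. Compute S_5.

S_2 = -3·6 - 2·4 = -26
S_3 = -3·(-26) - 2·6 = 66
S_4 = -3·66 - 2·(-26) = -146
S_5 = -3·(-146) - 2·66 = 306

306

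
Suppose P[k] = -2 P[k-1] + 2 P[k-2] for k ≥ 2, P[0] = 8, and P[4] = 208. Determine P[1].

-7

Let P[1] = y.
P[2] = 16 - 2y
P[3] = -32 + 6y
P[4] = 96 - 16y
So 96 - 16y = 208, giving y = -7.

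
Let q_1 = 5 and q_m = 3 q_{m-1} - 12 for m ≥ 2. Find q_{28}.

-7625597484981

The fixed point is -12/(1 - 3) = 6, so q_m - 6 = 3(q_{m-1} - 6).
Hence q_m = -1·3^{m-1} + 6.
q_{28} = -1·3^{27} + 6 = -1·7625597484987 + 6 = -7625597484981.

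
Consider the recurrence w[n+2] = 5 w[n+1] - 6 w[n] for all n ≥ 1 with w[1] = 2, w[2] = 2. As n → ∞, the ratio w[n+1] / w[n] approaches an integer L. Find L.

The characteristic equation is r^2 - 5r + 6 = 0, which factors as (r - 3)(r - 2) = 0.
So the roots are 3 and 2. Since |3| > |2| and the coefficient of 3^n is non-zero, the ratio tends to 3.

3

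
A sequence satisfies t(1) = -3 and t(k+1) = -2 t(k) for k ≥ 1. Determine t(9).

-768

t(2) = -2*(-3) = 6
t(3) = -2*6 = -12
t(4) = -2*(-12) = 24
t(5) = -2*24 = -48
t(6) = -2*(-48) = 96
t(7) = -2*96 = -192
t(8) = -2*(-192) = 384
t(9) = -2*384 = -768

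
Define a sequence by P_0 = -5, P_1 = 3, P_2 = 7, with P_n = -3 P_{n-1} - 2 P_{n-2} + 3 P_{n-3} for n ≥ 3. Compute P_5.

P_3 = -3(7) - 2(3) + 3(-5) = -42
P_4 = -3(-42) - 2(7) + 3(3) = 121
P_5 = -3(121) - 2(-42) + 3(7) = -258

-258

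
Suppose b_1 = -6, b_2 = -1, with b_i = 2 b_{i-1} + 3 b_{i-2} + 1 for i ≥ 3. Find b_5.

-136

b_3 = 2·(-1) + 3·(-6) + 1 = -19
b_4 = 2·(-19) + 3·(-1) + 1 = -40
b_5 = 2·(-40) + 3·(-19) + 1 = -136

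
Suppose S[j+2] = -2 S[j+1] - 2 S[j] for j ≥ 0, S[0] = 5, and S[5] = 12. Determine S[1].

-3

Let S[1] = y.
S[2] = -10 - 2y
S[3] = 20 + 2y
S[4] = -20
S[5] = -4y
So -4y = 12, giving y = -3.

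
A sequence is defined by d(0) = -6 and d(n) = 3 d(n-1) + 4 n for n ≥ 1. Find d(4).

d(1) = 3·(-6) + 4 = -14
d(2) = 3·(-14) + 8 = -34
d(3) = 3·(-34) + 12 = -90
d(4) = 3·(-90) + 16 = -254

-254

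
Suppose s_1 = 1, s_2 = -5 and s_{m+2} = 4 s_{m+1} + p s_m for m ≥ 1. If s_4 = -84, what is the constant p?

s_3 = -20 + p
s_4 = -80 - p
So -80 - p = -84, giving p = 4.

4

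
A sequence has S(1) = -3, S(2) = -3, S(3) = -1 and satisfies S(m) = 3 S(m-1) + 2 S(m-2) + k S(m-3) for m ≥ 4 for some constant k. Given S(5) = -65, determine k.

3

S(4) = -9 - 3k
S(5) = -29 - 12k
So -29 - 12k = -65, giving k = 3.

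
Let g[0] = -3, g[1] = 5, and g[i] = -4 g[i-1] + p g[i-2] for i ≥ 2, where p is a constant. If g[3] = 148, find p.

g[2] = -20 - 3p
g[3] = 80 + 17p
So 80 + 17p = 148, giving p = 4.

4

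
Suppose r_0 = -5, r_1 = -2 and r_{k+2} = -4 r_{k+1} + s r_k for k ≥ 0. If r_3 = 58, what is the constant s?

5

r_2 = 8 - 5s
r_3 = -32 + 18s
So -32 + 18s = 58, giving s = 5.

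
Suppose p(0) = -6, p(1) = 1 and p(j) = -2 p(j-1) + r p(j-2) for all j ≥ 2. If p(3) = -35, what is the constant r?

p(2) = -2 - 6r
p(3) = 4 + 13r
So 4 + 13r = -35, giving r = -3.

-3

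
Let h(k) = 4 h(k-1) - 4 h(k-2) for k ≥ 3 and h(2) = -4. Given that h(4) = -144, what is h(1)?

Let h(1) = z.
h(3) = -16 - 4z
h(4) = -48 - 16z
So -48 - 16z = -144, giving z = 6.

6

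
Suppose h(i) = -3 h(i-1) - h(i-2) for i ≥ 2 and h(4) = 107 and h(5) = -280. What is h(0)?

5

Rearranging, h(i-2) = -(h(i) + 3 h(i-1)).
h(3) = -(-280 + 3·107) = -41
h(2) = -(107 + 3·(-41)) = 16
h(1) = -(-41 + 3·16) = -7
h(0) = -(16 + 3·(-7)) = 5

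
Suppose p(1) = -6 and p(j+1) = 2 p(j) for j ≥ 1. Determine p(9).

p(2) = 2·(-6) = -12
p(3) = 2·(-12) = -24
p(4) = 2·(-24) = -48
p(5) = 2·(-48) = -96
p(6) = 2·(-96) = -192
p(7) = 2·(-192) = -384
p(8) = 2·(-384) = -768
p(9) = 2·(-768) = -1536

-1536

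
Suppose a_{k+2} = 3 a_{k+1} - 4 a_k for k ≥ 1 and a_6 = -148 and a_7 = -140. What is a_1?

5

Rearranging, a_{k-2} = (a_k - 3 a_{k-1}) / -4.
a_5 = (-140 - 3·(-148)) / -4 = 304/-4 = -76
a_4 = (-148 - 3·(-76)) / -4 = 80/-4 = -20
a_3 = (-76 - 3·(-20)) / -4 = -16/-4 = 4
a_2 = (-20 - 3·4) / -4 = -32/-4 = 8
a_1 = (4 - 3·8) / -4 = -20/-4 = 5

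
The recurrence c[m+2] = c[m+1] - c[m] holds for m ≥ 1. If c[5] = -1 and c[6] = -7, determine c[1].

Rearranging, c[m-2] = -(c[m] - c[m-1]).
c[4] = -(-7 - (-1)) = 6
c[3] = -(-1 - 6) = 7
c[2] = -(6 - 7) = 1
c[1] = -(7 - 1) = -6

-6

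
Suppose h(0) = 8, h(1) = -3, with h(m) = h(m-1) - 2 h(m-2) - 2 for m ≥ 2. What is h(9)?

h(2) = (-3) - 2*8 - 2 = -21
h(3) = (-21) - 2*(-3) - 2 = -17
h(4) = (-17) - 2*(-21) - 2 = 23
h(5) = 23 - 2*(-17) - 2 = 55
h(6) = 55 - 2*23 - 2 = 7
h(7) = 7 - 2*55 - 2 = -105
h(8) = (-105) - 2*7 - 2 = -121
h(9) = (-121) - 2*(-105) - 2 = 87

87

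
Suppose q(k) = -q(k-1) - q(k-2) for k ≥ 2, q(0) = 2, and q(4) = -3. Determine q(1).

-3

Let q(1) = y.
q(2) = -2 - y
q(3) = 2
q(4) = y
So y = -3, giving y = -3.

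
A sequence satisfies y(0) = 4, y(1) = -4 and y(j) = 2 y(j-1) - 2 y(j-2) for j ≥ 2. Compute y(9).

-64

y(2) = 2*(-4) - 2*4 = -16
y(3) = 2*(-16) - 2*(-4) = -24
y(4) = 2*(-24) - 2*(-16) = -16
y(5) = 2*(-16) - 2*(-24) = 16
y(6) = 2*16 - 2*(-16) = 64
y(7) = 2*64 - 2*16 = 96
y(8) = 2*96 - 2*64 = 64
y(9) = 2*64 - 2*96 = -64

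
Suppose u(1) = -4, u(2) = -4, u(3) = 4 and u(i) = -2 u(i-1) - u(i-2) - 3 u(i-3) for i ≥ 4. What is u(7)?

u(4) = -2·4 - (-4) - 3·(-4) = 8
u(5) = -2·8 - 4 - 3·(-4) = -8
u(6) = -2·(-8) - 8 - 3·4 = -4
u(7) = -2·(-4) - (-8) - 3·8 = -8

-8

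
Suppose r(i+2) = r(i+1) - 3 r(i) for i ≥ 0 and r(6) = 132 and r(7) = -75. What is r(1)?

9

Rearranging, r(i-2) = (r(i) - r(i-1)) / -3.
r(5) = (-75 - 132) / -3 = -207/-3 = 69
r(4) = (132 - 69) / -3 = 63/-3 = -21
r(3) = (69 - (-21)) / -3 = 90/-3 = -30
r(2) = (-21 - (-30)) / -3 = 9/-3 = -3
r(1) = (-30 - (-3)) / -3 = -27/-3 = 9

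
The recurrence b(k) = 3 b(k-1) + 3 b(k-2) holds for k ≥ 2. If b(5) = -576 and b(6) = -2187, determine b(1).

-1

Rearranging, b(k-2) = (b(k) - 3 b(k-1)) / 3.
b(4) = (-2187 - 3(-576)) / 3 = -459/3 = -153
b(3) = (-576 - 3(-153)) / 3 = -117/3 = -39
b(2) = (-153 - 3(-39)) / 3 = -36/3 = -12
b(1) = (-39 - 3(-12)) / 3 = -3/3 = -1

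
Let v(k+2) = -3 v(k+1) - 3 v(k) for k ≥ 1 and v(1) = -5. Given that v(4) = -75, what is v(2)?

-5

Let v(2) = x.
v(3) = 15 - 3x
v(4) = -45 + 6x
So -45 + 6x = -75, giving x = -5.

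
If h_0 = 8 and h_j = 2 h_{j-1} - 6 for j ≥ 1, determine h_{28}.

536870918

The fixed point is -6/(1 - 2) = 6, so h_j - 6 = 2(h_{j-1} - 6).
Hence h_j = 2·2^j + 6.
h_{28} = 2·2^{28} + 6 = 2·268435456 + 6 = 536870918.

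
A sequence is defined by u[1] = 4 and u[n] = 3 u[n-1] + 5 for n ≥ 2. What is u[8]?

14213

u[2] = 3·4 + 5 = 17
u[3] = 3·17 + 5 = 56
u[4] = 3·56 + 5 = 173
u[5] = 3·173 + 5 = 524
u[6] = 3·524 + 5 = 1577
u[7] = 3·1577 + 5 = 4736
u[8] = 3·4736 + 5 = 14213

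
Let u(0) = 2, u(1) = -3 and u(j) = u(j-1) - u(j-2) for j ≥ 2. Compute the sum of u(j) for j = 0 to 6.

2

u(2) = (-3) - 2 = -5
u(3) = (-5) - (-3) = -2
u(4) = (-2) - (-5) = 3
u(5) = 3 - (-2) = 5
u(6) = 5 - 3 = 2
Sum = 2 + (-3) + (-5) + (-2) + 3 + 5 + 2 = 2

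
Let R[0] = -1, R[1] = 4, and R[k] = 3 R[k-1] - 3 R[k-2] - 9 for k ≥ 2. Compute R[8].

R[2] = 3·4 - 3·(-1) - 9 = 6
R[3] = 3·6 - 3·4 - 9 = -3
R[4] = 3·(-3) - 3·6 - 9 = -36
R[5] = 3·(-36) - 3·(-3) - 9 = -108
R[6] = 3·(-108) - 3·(-36) - 9 = -225
R[7] = 3·(-225) - 3·(-108) - 9 = -360
R[8] = 3·(-360) - 3·(-225) - 9 = -414

-414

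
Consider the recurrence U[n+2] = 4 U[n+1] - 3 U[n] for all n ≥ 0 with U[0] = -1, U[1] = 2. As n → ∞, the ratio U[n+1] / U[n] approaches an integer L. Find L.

The characteristic equation is r^2 - 4r + 3 = 0, which factors as (r - 3)(r - 1) = 0.
So the roots are 3 and 1. Since |3| > |1| and the coefficient of 3^n is non-zero, the ratio tends to 3.

3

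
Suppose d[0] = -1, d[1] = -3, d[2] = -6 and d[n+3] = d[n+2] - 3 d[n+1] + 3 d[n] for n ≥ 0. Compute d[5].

-9

d[3] = (-6) - 3(-3) + 3(-1) = 0
d[4] = 0 - 3(-6) + 3(-3) = 9
d[5] = 9 - 3(0) + 3(-6) = -9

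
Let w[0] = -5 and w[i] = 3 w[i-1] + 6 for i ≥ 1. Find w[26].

-5083731656661

The fixed point is 6/(1 - 3) = -3, so w[i] + 3 = 3(w[i-1] + 3).
Hence w[i] = -2·3^i - 3.
w[26] = -2·3^{26} - 3 = -2·2541865828329 - 3 = -5083731656661.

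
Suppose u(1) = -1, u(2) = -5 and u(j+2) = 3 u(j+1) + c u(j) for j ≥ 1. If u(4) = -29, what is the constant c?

u(3) = -15 - c
u(4) = -45 - 8c
So -45 - 8c = -29, giving c = -2.

-2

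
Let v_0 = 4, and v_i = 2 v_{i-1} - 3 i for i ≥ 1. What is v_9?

v_1 = 2*4 - 3 = 5
v_2 = 2*5 - 6 = 4
v_3 = 2*4 - 9 = -1
v_4 = 2*(-1) - 12 = -14
v_5 = 2*(-14) - 15 = -43
v_6 = 2*(-43) - 18 = -104
v_7 = 2*(-104) - 21 = -229
v_8 = 2*(-229) - 24 = -482
v_9 = 2*(-482) - 27 = -991

-991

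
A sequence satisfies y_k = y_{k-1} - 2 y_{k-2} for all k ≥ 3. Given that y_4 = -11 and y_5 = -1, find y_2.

3

Rearranging, y_{k-2} = (y_k - y_{k-1}) / -2.
y_3 = (-1 - (-11)) / -2 = 10/-2 = -5
y_2 = (-11 - (-5)) / -2 = -6/-2 = 3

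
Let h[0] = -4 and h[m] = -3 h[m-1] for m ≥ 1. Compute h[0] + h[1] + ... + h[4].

h[1] = -3(-4) = 12
h[2] = -3(12) = -36
h[3] = -3(-36) = 108
h[4] = -3(108) = -324
Sum = (-4) + 12 + (-36) + 108 + (-324) = -244

-244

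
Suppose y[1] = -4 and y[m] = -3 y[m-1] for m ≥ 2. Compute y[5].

-324

y[2] = -3·(-4) = 12
y[3] = -3·12 = -36
y[4] = -3·(-36) = 108
y[5] = -3·108 = -324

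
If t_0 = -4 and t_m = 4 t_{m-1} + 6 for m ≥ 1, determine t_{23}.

-140737488355330

The fixed point is 6/(1 - 4) = -2, so t_m + 2 = 4(t_{m-1} + 2).
Hence t_m = -2·4^m - 2.
t_{23} = -2·4^{23} - 2 = -2·70368744177664 - 2 = -140737488355330.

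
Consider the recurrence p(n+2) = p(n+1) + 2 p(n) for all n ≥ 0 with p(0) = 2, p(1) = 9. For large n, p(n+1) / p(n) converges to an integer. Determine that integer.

The characteristic equation is r^2 - r - 2 = 0, which factors as (r - 2)(r + 1) = 0.
So the roots are 2 and -1. Since |2| > |-1| and the coefficient of 2^n is non-zero, the ratio tends to 2.

2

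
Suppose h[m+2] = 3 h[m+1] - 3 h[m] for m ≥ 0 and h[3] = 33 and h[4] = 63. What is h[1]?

Rearranging, h[m-2] = (h[m] - 3 h[m-1]) / -3.
h[2] = (63 - 3·33) / -3 = -36/-3 = 12
h[1] = (33 - 3·12) / -3 = -3/-3 = 1

1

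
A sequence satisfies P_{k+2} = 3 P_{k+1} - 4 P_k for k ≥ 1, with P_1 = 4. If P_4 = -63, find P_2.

-3

Let P_2 = w.
P_3 = -16 + 3w
P_4 = -48 + 5w
So -48 + 5w = -63, giving w = -3.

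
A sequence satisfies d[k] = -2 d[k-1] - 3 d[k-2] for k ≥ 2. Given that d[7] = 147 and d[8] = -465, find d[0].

-1

Rearranging, d[k-2] = (d[k] + 2 d[k-1]) / -3.
d[6] = (-465 + 2*147) / -3 = -171/-3 = 57
d[5] = (147 + 2*57) / -3 = 261/-3 = -87
d[4] = (57 + 2*(-87)) / -3 = -117/-3 = 39
d[3] = (-87 + 2*39) / -3 = -9/-3 = 3
d[2] = (39 + 2*3) / -3 = 45/-3 = -15
d[1] = (3 + 2*(-15)) / -3 = -27/-3 = 9
d[0] = (-15 + 2*9) / -3 = 3/-3 = -1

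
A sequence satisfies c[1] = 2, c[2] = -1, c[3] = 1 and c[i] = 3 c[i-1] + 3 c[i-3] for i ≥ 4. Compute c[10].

8883

c[4] = 3·1 + 3·2 = 9
c[5] = 3·9 + 3·(-1) = 24
c[6] = 3·24 + 3·1 = 75
c[7] = 3·75 + 3·9 = 252
c[8] = 3·252 + 3·24 = 828
c[9] = 3·828 + 3·75 = 2709
c[10] = 3·2709 + 3·252 = 8883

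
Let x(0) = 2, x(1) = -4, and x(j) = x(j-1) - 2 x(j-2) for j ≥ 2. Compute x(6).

-16

x(2) = (-4) - 2·2 = -8
x(3) = (-8) - 2·(-4) = 0
x(4) = 0 - 2·(-8) = 16
x(5) = 16 - 2·0 = 16
x(6) = 16 - 2·16 = -16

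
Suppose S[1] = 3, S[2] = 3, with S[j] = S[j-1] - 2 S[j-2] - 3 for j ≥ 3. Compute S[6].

S[3] = 3 - 2*3 - 3 = -6
S[4] = (-6) - 2*3 - 3 = -15
S[5] = (-15) - 2*(-6) - 3 = -6
S[6] = (-6) - 2*(-15) - 3 = 21

21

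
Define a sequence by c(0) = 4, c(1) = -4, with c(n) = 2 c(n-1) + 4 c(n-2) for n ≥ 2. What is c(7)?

c(2) = 2·(-4) + 4·4 = 8
c(3) = 2·8 + 4·(-4) = 0
c(4) = 2·0 + 4·8 = 32
c(5) = 2·32 + 4·0 = 64
c(6) = 2·64 + 4·32 = 256
c(7) = 2·256 + 4·64 = 768

768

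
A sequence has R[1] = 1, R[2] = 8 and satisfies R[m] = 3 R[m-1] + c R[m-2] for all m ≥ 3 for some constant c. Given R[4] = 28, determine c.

R[3] = 24 + c
R[4] = 72 + 11c
So 72 + 11c = 28, giving c = -4.

-4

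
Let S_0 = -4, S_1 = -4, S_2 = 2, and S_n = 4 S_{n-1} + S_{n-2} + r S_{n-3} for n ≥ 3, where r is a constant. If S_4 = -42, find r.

3

S_3 = 4 - 4r
S_4 = 18 - 20r
So 18 - 20r = -42, giving r = 3.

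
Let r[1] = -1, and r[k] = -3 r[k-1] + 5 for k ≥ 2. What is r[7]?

r[2] = -3(-1) + 5 = 8
r[3] = -3(8) + 5 = -19
r[4] = -3(-19) + 5 = 62
r[5] = -3(62) + 5 = -181
r[6] = -3(-181) + 5 = 548
r[7] = -3(548) + 5 = -1639

-1639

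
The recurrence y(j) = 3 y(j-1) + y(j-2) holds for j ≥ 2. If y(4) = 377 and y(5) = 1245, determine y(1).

9

Rearranging, y(j-2) = y(j) - 3 y(j-1).
y(3) = 1245 - 3*377 = 114
y(2) = 377 - 3*114 = 35
y(1) = 114 - 3*35 = 9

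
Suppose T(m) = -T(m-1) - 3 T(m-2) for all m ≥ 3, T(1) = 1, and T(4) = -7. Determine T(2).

Let T(2) = w.
T(3) = -3 - w
T(4) = 3 - 2w
So 3 - 2w = -7, giving w = 5.

5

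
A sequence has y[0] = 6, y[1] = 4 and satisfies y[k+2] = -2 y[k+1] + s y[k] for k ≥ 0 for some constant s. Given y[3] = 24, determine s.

y[2] = -8 + 6s
y[3] = 16 - 8s
So 16 - 8s = 24, giving s = -1.

-1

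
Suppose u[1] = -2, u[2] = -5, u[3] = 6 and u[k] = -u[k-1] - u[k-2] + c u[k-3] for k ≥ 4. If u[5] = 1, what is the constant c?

-2

u[4] = -1 - 2c
u[5] = -5 - 3c
So -5 - 3c = 1, giving c = -2.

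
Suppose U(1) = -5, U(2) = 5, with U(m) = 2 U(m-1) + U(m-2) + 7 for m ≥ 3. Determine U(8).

U(3) = 2*5 + (-5) + 7 = 12
U(4) = 2*12 + 5 + 7 = 36
U(5) = 2*36 + 12 + 7 = 91
U(6) = 2*91 + 36 + 7 = 225
U(7) = 2*225 + 91 + 7 = 548
U(8) = 2*548 + 225 + 7 = 1328

1328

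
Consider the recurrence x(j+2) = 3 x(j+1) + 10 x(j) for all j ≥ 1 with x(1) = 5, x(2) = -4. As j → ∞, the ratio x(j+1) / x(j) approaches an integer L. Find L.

5

The characteristic equation is r^2 - 3r - 10 = 0, which factors as (r - 5)(r + 2) = 0.
So the roots are 5 and -2. Since |5| > |-2| and the coefficient of 5^j is non-zero, the ratio tends to 5.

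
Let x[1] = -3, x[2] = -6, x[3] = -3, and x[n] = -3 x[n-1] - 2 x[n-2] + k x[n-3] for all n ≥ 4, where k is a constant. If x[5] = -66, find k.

x[4] = 21 - 3k
x[5] = -57 + 3k
So -57 + 3k = -66, giving k = -3.

-3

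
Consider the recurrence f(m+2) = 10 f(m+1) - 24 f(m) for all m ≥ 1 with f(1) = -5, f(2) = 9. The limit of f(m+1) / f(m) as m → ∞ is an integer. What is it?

The characteristic equation is r^2 - 10r + 24 = 0, which factors as (r - 6)(r - 4) = 0.
So the roots are 6 and 4. Since |6| > |4| and the coefficient of 6^m is non-zero, the ratio tends to 6.

6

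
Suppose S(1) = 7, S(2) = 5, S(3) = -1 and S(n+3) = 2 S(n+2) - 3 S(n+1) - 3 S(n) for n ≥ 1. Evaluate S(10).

-1025

S(4) = 2·(-1) - 3·5 - 3·7 = -38
S(5) = 2·(-38) - 3·(-1) - 3·5 = -88
S(6) = 2·(-88) - 3·(-38) - 3·(-1) = -59
S(7) = 2·(-59) - 3·(-88) - 3·(-38) = 260
S(8) = 2·260 - 3·(-59) - 3·(-88) = 961
S(9) = 2·961 - 3·260 - 3·(-59) = 1319
S(10) = 2·1319 - 3·961 - 3·260 = -1025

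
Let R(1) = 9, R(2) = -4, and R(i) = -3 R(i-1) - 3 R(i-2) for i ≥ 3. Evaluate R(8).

R(3) = -3(-4) - 3(9) = -15
R(4) = -3(-15) - 3(-4) = 57
R(5) = -3(57) - 3(-15) = -126
R(6) = -3(-126) - 3(57) = 207
R(7) = -3(207) - 3(-126) = -243
R(8) = -3(-243) - 3(207) = 108

108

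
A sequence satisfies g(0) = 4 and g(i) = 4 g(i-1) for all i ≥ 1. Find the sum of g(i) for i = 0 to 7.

87380

g(1) = 4*4 = 16
g(2) = 4*16 = 64
g(3) = 4*64 = 256
g(4) = 4*256 = 1024
g(5) = 4*1024 = 4096
g(6) = 4*4096 = 16384
g(7) = 4*16384 = 65536
Sum = 4 + 16 + 64 + 256 + 1024 + 4096 + 16384 + 65536 = 87380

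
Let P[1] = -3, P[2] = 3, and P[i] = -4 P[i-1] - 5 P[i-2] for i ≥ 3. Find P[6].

P[3] = -4*3 - 5*(-3) = 3
P[4] = -4*3 - 5*3 = -27
P[5] = -4*(-27) - 5*3 = 93
P[6] = -4*93 - 5*(-27) = -237

-237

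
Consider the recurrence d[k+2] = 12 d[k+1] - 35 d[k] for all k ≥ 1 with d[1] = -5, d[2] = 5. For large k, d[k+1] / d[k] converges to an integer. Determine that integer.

The characteristic equation is r^2 - 12r + 35 = 0, which factors as (r - 7)(r - 5) = 0.
So the roots are 7 and 5. Since |7| > |5| and the coefficient of 7^k is non-zero, the ratio tends to 7.

7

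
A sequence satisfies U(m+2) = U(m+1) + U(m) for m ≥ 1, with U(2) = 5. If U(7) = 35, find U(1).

Let U(1) = x.
U(3) = 5 + x
U(4) = 10 + x
U(5) = 15 + 2x
U(6) = 25 + 3x
U(7) = 40 + 5x
So 40 + 5x = 35, giving x = -1.

-1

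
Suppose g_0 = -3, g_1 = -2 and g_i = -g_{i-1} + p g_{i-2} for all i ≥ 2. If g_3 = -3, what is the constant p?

-1

g_2 = 2 - 3p
g_3 = -2 + p
So -2 + p = -3, giving p = -1.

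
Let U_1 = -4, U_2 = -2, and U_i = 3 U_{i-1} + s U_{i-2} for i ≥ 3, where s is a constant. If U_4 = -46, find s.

U_3 = -6 - 4s
U_4 = -18 - 14s
So -18 - 14s = -46, giving s = 2.

2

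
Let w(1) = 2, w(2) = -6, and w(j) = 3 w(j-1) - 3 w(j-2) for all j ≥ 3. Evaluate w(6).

w(3) = 3(-6) - 3(2) = -24
w(4) = 3(-24) - 3(-6) = -54
w(5) = 3(-54) - 3(-24) = -90
w(6) = 3(-90) - 3(-54) = -108

-108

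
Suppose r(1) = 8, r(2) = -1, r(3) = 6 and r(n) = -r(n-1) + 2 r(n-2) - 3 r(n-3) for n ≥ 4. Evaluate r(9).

r(4) = -6 + 2(-1) - 3(8) = -32
r(5) = -(-32) + 2(6) - 3(-1) = 47
r(6) = -47 + 2(-32) - 3(6) = -129
r(7) = -(-129) + 2(47) - 3(-32) = 319
r(8) = -319 + 2(-129) - 3(47) = -718
r(9) = -(-718) + 2(319) - 3(-129) = 1743

1743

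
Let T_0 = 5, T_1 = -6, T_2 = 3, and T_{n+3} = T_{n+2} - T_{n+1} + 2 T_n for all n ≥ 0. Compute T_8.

T_3 = 3 - (-6) + 2(5) = 19
T_4 = 19 - 3 + 2(-6) = 4
T_5 = 4 - 19 + 2(3) = -9
T_6 = (-9) - 4 + 2(19) = 25
T_7 = 25 - (-9) + 2(4) = 42
T_8 = 42 - 25 + 2(-9) = -1

-1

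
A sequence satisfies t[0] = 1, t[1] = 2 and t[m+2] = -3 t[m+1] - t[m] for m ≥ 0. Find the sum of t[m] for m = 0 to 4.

t[2] = -3·2 - 1 = -7
t[3] = -3·(-7) - 2 = 19
t[4] = -3·19 - (-7) = -50
Sum = 1 + 2 + (-7) + 19 + (-50) = -35

-35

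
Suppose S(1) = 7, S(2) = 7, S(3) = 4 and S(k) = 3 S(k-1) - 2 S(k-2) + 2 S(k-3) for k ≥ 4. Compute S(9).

1702

S(4) = 3(4) - 2(7) + 2(7) = 12
S(5) = 3(12) - 2(4) + 2(7) = 42
S(6) = 3(42) - 2(12) + 2(4) = 110
S(7) = 3(110) - 2(42) + 2(12) = 270
S(8) = 3(270) - 2(110) + 2(42) = 674
S(9) = 3(674) - 2(270) + 2(110) = 1702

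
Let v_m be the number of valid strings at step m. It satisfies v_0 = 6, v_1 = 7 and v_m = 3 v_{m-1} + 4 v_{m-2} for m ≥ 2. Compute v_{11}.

v_2 = 3·7 + 4·6 = 45
v_3 = 3·45 + 4·7 = 163
v_4 = 3·163 + 4·45 = 669
v_5 = 3·669 + 4·163 = 2659
v_6 = 3·2659 + 4·669 = 10653
v_7 = 3·10653 + 4·2659 = 42595
v_8 = 3·42595 + 4·10653 = 170397
v_9 = 3·170397 + 4·42595 = 681571
v_{10} = 3·681571 + 4·170397 = 2726301
v_{11} = 3·2726301 + 4·681571 = 10905187

10905187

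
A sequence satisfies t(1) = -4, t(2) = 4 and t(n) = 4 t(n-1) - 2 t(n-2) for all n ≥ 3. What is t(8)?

t(3) = 4·4 - 2·(-4) = 24
t(4) = 4·24 - 2·4 = 88
t(5) = 4·88 - 2·24 = 304
t(6) = 4·304 - 2·88 = 1040
t(7) = 4·1040 - 2·304 = 3552
t(8) = 4·3552 - 2·1040 = 12128

12128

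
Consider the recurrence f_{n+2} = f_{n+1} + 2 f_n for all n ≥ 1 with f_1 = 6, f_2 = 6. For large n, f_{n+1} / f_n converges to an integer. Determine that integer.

The characteristic equation is r^2 - r - 2 = 0, which factors as (r - 2)(r + 1) = 0.
So the roots are 2 and -1. Since |2| > |-1| and the coefficient of 2^n is non-zero, the ratio tends to 2.

2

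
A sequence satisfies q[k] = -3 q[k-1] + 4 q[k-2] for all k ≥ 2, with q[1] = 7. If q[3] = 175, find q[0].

Let q[0] = y.
q[2] = -21 + 4y
q[3] = 91 - 12y
So 91 - 12y = 175, giving y = -7.

-7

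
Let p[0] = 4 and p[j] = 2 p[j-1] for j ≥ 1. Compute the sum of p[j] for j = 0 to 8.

p[1] = 2(4) = 8
p[2] = 2(8) = 16
p[3] = 2(16) = 32
p[4] = 2(32) = 64
p[5] = 2(64) = 128
p[6] = 2(128) = 256
p[7] = 2(256) = 512
p[8] = 2(512) = 1024
Sum = 4 + 8 + 16 + 32 + 64 + 128 + 256 + 512 + 1024 = 2044

2044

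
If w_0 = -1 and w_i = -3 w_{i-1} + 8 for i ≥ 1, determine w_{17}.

387420491

The fixed point is 8/(1 + 3) = 2, so w_i - 2 = -3(w_{i-1} - 2).
Hence w_i = -3·(-3)^i + 2.
w_{17} = -3·(-3)^{17} + 2 = -3·-129140163 + 2 = 387420491.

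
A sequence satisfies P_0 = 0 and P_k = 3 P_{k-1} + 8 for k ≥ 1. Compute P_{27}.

The fixed point is 8/(1 - 3) = -4, so P_k + 4 = 3(P_{k-1} + 4).
Hence P_k = 4·3^k - 4.
P_{27} = 4·3^{27} - 4 = 4·7625597484987 - 4 = 30502389939944.

30502389939944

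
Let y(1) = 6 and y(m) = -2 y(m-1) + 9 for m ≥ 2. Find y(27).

The fixed point is 9/(1 + 2) = 3, so y(m) - 3 = -2(y(m-1) - 3).
Hence y(m) = 3·(-2)^{m-1} + 3.
y(27) = 3·(-2)^{26} + 3 = 3·67108864 + 3 = 201326595.

201326595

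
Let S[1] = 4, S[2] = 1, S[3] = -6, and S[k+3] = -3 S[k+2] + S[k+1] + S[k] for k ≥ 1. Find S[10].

S[4] = -3(-6) + 1 + 4 = 23
S[5] = -3(23) + (-6) + 1 = -74
S[6] = -3(-74) + 23 + (-6) = 239
S[7] = -3(239) + (-74) + 23 = -768
S[8] = -3(-768) + 239 + (-74) = 2469
S[9] = -3(2469) + (-768) + 239 = -7936
S[10] = -3(-7936) + 2469 + (-768) = 25509

25509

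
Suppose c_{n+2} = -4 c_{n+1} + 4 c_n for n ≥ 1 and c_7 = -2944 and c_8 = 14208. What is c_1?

-4

Rearranging, c_{n-2} = (c_n + 4 c_{n-1}) / 4.
c_6 = (14208 + 4(-2944)) / 4 = 2432/4 = 608
c_5 = (-2944 + 4(608)) / 4 = -512/4 = -128
c_4 = (608 + 4(-128)) / 4 = 96/4 = 24
c_3 = (-128 + 4(24)) / 4 = -32/4 = -8
c_2 = (24 + 4(-8)) / 4 = -8/4 = -2
c_1 = (-8 + 4(-2)) / 4 = -16/4 = -4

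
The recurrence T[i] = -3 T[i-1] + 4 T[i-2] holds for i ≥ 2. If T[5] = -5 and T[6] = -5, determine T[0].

-5

Rearranging, T[i-2] = (T[i] + 3 T[i-1]) / 4.
T[4] = (-5 + 3·(-5)) / 4 = -20/4 = -5
T[3] = (-5 + 3·(-5)) / 4 = -20/4 = -5
T[2] = (-5 + 3·(-5)) / 4 = -20/4 = -5
T[1] = (-5 + 3·(-5)) / 4 = -20/4 = -5
T[0] = (-5 + 3·(-5)) / 4 = -20/4 = -5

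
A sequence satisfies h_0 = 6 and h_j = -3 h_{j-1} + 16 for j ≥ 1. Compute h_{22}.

62762119222

The fixed point is 16/(1 + 3) = 4, so h_j - 4 = -3(h_{j-1} - 4).
Hence h_j = 2·(-3)^j + 4.
h_{22} = 2·(-3)^{22} + 4 = 2·31381059609 + 4 = 62762119222.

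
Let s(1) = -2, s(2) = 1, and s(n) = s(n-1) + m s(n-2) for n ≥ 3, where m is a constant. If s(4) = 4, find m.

s(3) = 1 - 2m
s(4) = 1 - m
So 1 - m = 4, giving m = -3.

-3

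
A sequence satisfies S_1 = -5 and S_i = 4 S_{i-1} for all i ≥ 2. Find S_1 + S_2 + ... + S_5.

S_2 = 4(-5) = -20
S_3 = 4(-20) = -80
S_4 = 4(-80) = -320
S_5 = 4(-320) = -1280
Sum = (-5) + (-20) + (-80) + (-320) + (-1280) = -1705

-1705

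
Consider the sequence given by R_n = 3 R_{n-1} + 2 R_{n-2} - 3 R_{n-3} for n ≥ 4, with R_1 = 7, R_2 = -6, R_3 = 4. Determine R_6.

R_4 = 3*4 + 2*(-6) - 3*7 = -21
R_5 = 3*(-21) + 2*4 - 3*(-6) = -37
R_6 = 3*(-37) + 2*(-21) - 3*4 = -165

-165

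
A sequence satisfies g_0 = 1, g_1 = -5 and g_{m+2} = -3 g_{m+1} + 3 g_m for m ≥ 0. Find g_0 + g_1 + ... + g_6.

g_2 = -3(-5) + 3(1) = 18
g_3 = -3(18) + 3(-5) = -69
g_4 = -3(-69) + 3(18) = 261
g_5 = -3(261) + 3(-69) = -990
g_6 = -3(-990) + 3(261) = 3753
Sum = 1 + (-5) + 18 + (-69) + 261 + (-990) + 3753 = 2969

2969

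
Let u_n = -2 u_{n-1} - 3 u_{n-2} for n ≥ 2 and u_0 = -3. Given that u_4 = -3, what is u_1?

-3

Let u_1 = z.
u_2 = 9 - 2z
u_3 = -18 + z
u_4 = 9 + 4z
So 9 + 4z = -3, giving z = -3.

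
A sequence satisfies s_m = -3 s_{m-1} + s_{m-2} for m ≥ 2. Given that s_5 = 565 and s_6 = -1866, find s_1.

Rearranging, s_{m-2} = s_m + 3 s_{m-1}.
s_4 = -1866 + 3*565 = -171
s_3 = 565 + 3*(-171) = 52
s_2 = -171 + 3*52 = -15
s_1 = 52 + 3*(-15) = 7

7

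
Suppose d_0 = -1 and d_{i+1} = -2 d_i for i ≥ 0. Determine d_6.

-64

d_1 = -2(-1) = 2
d_2 = -2(2) = -4
d_3 = -2(-4) = 8
d_4 = -2(8) = -16
d_5 = -2(-16) = 32
d_6 = -2(32) = -64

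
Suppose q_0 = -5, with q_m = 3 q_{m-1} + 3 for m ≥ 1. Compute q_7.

-7656

q_1 = 3·(-5) + 3 = -12
q_2 = 3·(-12) + 3 = -33
q_3 = 3·(-33) + 3 = -96
q_4 = 3·(-96) + 3 = -285
q_5 = 3·(-285) + 3 = -852
q_6 = 3·(-852) + 3 = -2553
q_7 = 3·(-2553) + 3 = -7656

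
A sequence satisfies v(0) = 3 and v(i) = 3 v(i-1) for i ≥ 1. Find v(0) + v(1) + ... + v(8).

v(1) = 3*3 = 9
v(2) = 3*9 = 27
v(3) = 3*27 = 81
v(4) = 3*81 = 243
v(5) = 3*243 = 729
v(6) = 3*729 = 2187
v(7) = 3*2187 = 6561
v(8) = 3*6561 = 19683
Sum = 3 + 9 + 27 + 81 + 243 + 729 + 2187 + 6561 + 19683 = 29523

29523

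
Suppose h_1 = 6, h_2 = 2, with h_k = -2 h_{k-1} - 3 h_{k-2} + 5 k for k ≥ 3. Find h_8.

-124

h_3 = -2·2 - 3·6 + 15 = -7
h_4 = -2·(-7) - 3·2 + 20 = 28
h_5 = -2·28 - 3·(-7) + 25 = -10
h_6 = -2·(-10) - 3·28 + 30 = -34
h_7 = -2·(-34) - 3·(-10) + 35 = 133
h_8 = -2·133 - 3·(-34) + 40 = -124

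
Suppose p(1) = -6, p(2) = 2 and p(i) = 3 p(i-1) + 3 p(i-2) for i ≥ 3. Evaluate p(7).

p(3) = 3*2 + 3*(-6) = -12
p(4) = 3*(-12) + 3*2 = -30
p(5) = 3*(-30) + 3*(-12) = -126
p(6) = 3*(-126) + 3*(-30) = -468
p(7) = 3*(-468) + 3*(-126) = -1782

-1782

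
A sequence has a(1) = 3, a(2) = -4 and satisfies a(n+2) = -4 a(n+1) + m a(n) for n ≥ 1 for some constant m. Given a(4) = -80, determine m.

1

a(3) = 16 + 3m
a(4) = -64 - 16m
So -64 - 16m = -80, giving m = 1.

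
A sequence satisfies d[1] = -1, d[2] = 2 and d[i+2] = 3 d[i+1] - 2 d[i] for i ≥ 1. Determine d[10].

d[3] = 3*2 - 2*(-1) = 8
d[4] = 3*8 - 2*2 = 20
d[5] = 3*20 - 2*8 = 44
d[6] = 3*44 - 2*20 = 92
d[7] = 3*92 - 2*44 = 188
d[8] = 3*188 - 2*92 = 380
d[9] = 3*380 - 2*188 = 764
d[10] = 3*764 - 2*380 = 1532

1532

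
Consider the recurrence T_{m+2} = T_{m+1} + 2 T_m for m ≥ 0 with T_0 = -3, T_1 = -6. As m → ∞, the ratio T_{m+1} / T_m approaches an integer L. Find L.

The characteristic equation is r^2 - r - 2 = 0, which factors as (r - 2)(r + 1) = 0.
So the roots are 2 and -1. Since |2| > |-1| and the coefficient of 2^m is non-zero, the ratio tends to 2.

2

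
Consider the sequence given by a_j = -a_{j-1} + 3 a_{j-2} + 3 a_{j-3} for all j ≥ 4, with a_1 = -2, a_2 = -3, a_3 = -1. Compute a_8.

a_4 = -(-1) + 3·(-3) + 3·(-2) = -14
a_5 = -(-14) + 3·(-1) + 3·(-3) = 2
a_6 = -2 + 3·(-14) + 3·(-1) = -47
a_7 = -(-47) + 3·2 + 3·(-14) = 11
a_8 = -11 + 3·(-47) + 3·2 = -146

-146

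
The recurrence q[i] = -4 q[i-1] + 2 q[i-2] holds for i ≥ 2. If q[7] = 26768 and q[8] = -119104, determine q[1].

Rearranging, q[i-2] = (q[i] + 4 q[i-1]) / 2.
q[6] = (-119104 + 4·26768) / 2 = -12032/2 = -6016
q[5] = (26768 + 4·(-6016)) / 2 = 2704/2 = 1352
q[4] = (-6016 + 4·1352) / 2 = -608/2 = -304
q[3] = (1352 + 4·(-304)) / 2 = 136/2 = 68
q[2] = (-304 + 4·68) / 2 = -32/2 = -16
q[1] = (68 + 4·(-16)) / 2 = 4/2 = 2

2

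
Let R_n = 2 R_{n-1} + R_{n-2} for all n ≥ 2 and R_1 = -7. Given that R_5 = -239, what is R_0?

-3

Let R_0 = v.
R_2 = -14 + v
R_3 = -35 + 2v
R_4 = -84 + 5v
R_5 = -203 + 12v
So -203 + 12v = -239, giving v = -3.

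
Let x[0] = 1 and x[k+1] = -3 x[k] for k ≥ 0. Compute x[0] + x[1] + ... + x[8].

x[1] = -3(1) = -3
x[2] = -3(-3) = 9
x[3] = -3(9) = -27
x[4] = -3(-27) = 81
x[5] = -3(81) = -243
x[6] = -3(-243) = 729
x[7] = -3(729) = -2187
x[8] = -3(-2187) = 6561
Sum = 1 + (-3) + 9 + (-27) + 81 + (-243) + 729 + (-2187) + 6561 = 4921

4921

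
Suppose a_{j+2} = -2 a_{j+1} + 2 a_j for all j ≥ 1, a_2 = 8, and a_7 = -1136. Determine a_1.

Let a_1 = y.
a_3 = -16 + 2y
a_4 = 48 - 4y
a_5 = -128 + 12y
a_6 = 352 - 32y
a_7 = -960 + 88y
So -960 + 88y = -1136, giving y = -2.

-2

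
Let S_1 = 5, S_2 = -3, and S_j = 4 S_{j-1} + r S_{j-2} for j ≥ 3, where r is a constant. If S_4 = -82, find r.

S_3 = -12 + 5r
S_4 = -48 + 17r
So -48 + 17r = -82, giving r = -2.

-2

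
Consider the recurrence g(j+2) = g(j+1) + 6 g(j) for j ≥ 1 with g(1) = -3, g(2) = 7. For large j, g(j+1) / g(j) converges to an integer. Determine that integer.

The characteristic equation is r^2 - r - 6 = 0, which factors as (r - 3)(r + 2) = 0.
So the roots are 3 and -2. Since |3| > |-2| and the coefficient of 3^j is non-zero, the ratio tends to 3.

3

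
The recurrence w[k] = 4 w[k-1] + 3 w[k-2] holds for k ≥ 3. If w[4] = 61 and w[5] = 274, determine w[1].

-6

Rearranging, w[k-2] = (w[k] - 4 w[k-1]) / 3.
w[3] = (274 - 4(61)) / 3 = 30/3 = 10
w[2] = (61 - 4(10)) / 3 = 21/3 = 7
w[1] = (10 - 4(7)) / 3 = -18/3 = -6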